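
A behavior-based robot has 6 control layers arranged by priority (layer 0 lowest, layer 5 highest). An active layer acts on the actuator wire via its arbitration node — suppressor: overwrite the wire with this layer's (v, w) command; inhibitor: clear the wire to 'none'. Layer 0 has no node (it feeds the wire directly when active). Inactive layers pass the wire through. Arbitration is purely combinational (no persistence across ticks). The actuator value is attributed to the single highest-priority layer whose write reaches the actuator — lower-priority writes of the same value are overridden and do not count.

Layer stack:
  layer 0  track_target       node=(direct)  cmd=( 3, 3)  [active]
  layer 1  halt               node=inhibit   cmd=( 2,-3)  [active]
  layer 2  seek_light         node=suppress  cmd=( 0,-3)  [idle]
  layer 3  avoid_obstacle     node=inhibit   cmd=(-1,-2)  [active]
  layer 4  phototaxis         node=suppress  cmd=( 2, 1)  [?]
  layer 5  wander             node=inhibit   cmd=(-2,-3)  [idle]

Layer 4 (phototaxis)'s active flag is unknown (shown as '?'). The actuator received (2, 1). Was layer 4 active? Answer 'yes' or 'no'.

If layer 4 is active=yes:
  actuator would be (2, 1)
If layer 4 is active=no:
  actuator would be none
Observed (2, 1), so layer 4 was active.

yes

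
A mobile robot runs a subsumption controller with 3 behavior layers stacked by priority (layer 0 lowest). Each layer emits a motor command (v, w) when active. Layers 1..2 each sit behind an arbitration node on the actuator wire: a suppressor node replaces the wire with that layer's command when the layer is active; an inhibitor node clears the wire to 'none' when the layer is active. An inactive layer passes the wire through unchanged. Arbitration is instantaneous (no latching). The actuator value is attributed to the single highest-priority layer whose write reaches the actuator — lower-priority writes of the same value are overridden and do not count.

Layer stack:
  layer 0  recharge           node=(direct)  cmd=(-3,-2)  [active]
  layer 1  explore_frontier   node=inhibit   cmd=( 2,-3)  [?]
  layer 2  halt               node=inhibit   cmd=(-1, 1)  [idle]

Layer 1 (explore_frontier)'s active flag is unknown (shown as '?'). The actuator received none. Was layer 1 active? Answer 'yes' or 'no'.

If layer 1 is active=yes:
  actuator would be none
If layer 1 is active=no:
  actuator would be (-3, -2)
Observed none, so layer 1 was active.

yes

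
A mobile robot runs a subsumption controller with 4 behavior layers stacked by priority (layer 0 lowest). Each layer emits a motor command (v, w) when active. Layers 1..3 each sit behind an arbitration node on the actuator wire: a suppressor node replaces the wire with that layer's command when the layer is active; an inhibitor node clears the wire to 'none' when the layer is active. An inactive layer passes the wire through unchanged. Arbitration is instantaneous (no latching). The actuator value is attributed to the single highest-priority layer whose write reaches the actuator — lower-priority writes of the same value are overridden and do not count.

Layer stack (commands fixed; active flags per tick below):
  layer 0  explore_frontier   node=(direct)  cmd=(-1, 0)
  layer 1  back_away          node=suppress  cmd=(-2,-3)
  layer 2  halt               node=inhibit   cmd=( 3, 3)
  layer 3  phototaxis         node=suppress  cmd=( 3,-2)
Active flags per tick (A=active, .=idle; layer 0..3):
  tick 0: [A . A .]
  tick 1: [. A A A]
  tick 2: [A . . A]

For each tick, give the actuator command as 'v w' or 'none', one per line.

none
3 -2
3 -2

tick 0:
  [0] explore_frontier on; wire := (-1, 0)
  [1] back_away off; pass (-1, 0)
  [2] halt on (inhibit); wire := none
  [3] phototaxis off; pass none
  output none
tick 1:
  [0] explore_frontier off; wire := none
  [1] back_away on (suppress); wire := (-2, -3)
  [2] halt on (inhibit); wire := none
  [3] phototaxis on (suppress); wire := (3, -2)
  output (3, -2)
tick 2:
  [0] explore_frontier on; wire := (-1, 0)
  [1] back_away off; pass (-1, 0)
  [2] halt off; pass (-1, 0)
  [3] phototaxis on (suppress); wire := (3, -2)
  output (3, -2)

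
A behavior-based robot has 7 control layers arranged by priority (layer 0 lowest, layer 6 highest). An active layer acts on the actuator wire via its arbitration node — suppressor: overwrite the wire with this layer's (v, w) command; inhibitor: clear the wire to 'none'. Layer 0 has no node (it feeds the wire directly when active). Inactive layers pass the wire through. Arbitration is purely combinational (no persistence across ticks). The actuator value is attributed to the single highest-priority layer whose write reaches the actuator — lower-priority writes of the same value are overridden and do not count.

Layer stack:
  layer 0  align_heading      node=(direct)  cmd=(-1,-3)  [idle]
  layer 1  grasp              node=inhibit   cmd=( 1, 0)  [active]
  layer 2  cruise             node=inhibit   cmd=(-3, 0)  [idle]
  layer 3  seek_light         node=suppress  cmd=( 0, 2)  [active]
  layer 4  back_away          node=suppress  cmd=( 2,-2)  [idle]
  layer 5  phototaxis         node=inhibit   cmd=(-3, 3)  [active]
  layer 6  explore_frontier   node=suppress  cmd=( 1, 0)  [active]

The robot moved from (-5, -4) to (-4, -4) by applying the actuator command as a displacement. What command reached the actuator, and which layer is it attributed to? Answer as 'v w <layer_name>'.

1 0 explore_frontier

displacement = (-4, -4) − (-5, -4) = (1, 0)
L0 align_heading: idle → wire = none
L1 grasp: active, inhibitor → wire = none
L2 cruise: idle → wire stays none
L3 seek_light: active, suppressor → wire = (0, 2)
L4 back_away: idle → wire stays (0, 2)
L5 phototaxis: active, inhibitor → wire = none
L6 explore_frontier: active, suppressor → wire = (1, 0)
actuator = (1, 0) — from layer 6 (explore_frontier)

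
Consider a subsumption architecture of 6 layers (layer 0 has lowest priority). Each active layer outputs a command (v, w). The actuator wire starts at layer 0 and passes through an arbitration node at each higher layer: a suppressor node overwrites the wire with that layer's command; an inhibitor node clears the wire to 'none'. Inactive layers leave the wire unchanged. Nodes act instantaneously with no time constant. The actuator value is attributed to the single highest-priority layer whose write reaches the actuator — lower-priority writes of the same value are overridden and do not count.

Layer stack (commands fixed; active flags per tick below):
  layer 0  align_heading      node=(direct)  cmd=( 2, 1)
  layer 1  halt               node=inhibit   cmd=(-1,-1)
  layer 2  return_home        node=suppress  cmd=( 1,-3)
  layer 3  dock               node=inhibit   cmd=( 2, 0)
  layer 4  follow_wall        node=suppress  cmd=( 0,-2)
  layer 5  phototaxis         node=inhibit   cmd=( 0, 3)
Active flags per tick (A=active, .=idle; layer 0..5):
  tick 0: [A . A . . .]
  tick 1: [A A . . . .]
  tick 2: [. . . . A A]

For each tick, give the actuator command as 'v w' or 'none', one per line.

1 -3
none
none

tick 0:
  layer 0 (align_heading) active — direct: (2, 1)
  layer 1 (halt) idle — unchanged: (2, 1)
  layer 2 (return_home) active — suppresses: (1, -3)
  layer 3 (dock) idle — unchanged: (1, -3)
  layer 4 (follow_wall) idle — unchanged: (1, -3)
  layer 5 (phototaxis) idle — unchanged: (1, -3)
  → actuator (1, -3)
tick 1:
  layer 0 (align_heading) active — direct: (2, 1)
  layer 1 (halt) active — inhibits: none
  layer 2 (return_home) idle — unchanged: none
  layer 3 (dock) idle — unchanged: none
  layer 4 (follow_wall) idle — unchanged: none
  layer 5 (phototaxis) idle — unchanged: none
  → actuator none
tick 2:
  layer 0 (align_heading) idle — none
  layer 1 (halt) idle — unchanged: none
  layer 2 (return_home) idle — unchanged: none
  layer 3 (dock) idle — unchanged: none
  layer 4 (follow_wall) active — suppresses: (0, -2)
  layer 5 (phototaxis) active — inhibits: none
  → actuator none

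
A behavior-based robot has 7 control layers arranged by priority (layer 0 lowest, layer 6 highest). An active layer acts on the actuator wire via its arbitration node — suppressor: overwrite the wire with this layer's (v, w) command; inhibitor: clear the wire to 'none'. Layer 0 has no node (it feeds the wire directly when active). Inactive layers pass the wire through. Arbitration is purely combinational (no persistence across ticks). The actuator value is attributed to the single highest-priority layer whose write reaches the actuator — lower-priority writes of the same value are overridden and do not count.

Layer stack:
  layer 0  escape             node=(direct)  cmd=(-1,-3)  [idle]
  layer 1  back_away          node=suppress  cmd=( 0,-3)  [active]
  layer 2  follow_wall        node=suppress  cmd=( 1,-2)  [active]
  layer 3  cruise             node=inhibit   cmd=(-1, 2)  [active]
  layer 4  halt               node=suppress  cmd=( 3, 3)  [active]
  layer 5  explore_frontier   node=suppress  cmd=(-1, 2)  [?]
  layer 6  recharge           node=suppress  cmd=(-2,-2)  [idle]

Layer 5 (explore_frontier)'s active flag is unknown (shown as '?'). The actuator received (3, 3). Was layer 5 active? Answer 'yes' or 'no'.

no

If layer 5 is active=yes:
  actuator would be (-1, 2)
If layer 5 is active=no:
  actuator would be (3, 3)
Observed (3, 3), so layer 5 was idle.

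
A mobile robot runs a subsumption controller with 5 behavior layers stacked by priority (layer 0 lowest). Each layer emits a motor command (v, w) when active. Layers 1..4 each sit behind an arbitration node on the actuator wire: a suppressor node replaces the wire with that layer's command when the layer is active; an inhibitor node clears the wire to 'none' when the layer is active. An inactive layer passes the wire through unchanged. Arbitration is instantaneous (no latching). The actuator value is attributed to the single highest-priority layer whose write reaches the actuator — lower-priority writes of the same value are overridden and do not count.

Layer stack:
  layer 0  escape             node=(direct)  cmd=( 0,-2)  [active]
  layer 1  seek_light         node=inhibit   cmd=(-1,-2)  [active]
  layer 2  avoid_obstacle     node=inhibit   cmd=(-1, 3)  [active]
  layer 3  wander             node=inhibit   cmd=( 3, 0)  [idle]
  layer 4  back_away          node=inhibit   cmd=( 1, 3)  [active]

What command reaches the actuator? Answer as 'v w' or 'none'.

layer 0 (escape) active — direct: (0, -2)
layer 1 (seek_light) active — inhibits: none
layer 2 (avoid_obstacle) active — inhibits: none
layer 3 (wander) idle — unchanged: none
layer 4 (back_away) active — inhibits: none
→ actuator none

none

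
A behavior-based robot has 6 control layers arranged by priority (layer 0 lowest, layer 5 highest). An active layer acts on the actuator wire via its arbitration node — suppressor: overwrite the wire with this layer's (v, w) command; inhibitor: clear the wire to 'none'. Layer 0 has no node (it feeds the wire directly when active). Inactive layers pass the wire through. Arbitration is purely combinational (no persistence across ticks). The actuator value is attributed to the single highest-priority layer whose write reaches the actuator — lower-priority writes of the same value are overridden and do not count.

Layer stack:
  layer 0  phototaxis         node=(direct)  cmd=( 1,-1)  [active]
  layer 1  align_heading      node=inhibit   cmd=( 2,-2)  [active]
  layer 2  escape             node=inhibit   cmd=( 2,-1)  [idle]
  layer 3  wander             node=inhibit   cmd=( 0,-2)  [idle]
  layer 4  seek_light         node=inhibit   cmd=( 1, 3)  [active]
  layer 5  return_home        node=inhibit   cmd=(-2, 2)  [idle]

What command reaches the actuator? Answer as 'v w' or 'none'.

none

layer 0 (phototaxis) active — direct: (1, -1)
layer 1 (align_heading) active — inhibits: none
layer 2 (escape) idle — unchanged: none
layer 3 (wander) idle — unchanged: none
layer 4 (seek_light) active — inhibits: none
layer 5 (return_home) idle — unchanged: none
→ actuator none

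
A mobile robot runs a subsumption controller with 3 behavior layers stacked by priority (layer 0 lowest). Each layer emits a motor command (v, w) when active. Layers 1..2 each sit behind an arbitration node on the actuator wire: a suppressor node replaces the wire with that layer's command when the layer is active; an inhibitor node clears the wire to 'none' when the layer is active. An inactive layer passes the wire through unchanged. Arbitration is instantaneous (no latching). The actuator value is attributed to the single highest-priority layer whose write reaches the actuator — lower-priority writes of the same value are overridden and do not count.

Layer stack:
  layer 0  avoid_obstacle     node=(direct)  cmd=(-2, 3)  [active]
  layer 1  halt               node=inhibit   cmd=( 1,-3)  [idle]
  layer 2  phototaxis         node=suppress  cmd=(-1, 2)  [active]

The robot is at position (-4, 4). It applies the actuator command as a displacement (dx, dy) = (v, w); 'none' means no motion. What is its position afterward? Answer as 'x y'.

[0] avoid_obstacle on; wire := (-2, 3)
[1] halt off; pass (-2, 3)
[2] phototaxis on (suppress); wire := (-1, 2)
output (-1, 2)
position: (-4, 4) + (-1, 2) = (-5, 6)

-5 6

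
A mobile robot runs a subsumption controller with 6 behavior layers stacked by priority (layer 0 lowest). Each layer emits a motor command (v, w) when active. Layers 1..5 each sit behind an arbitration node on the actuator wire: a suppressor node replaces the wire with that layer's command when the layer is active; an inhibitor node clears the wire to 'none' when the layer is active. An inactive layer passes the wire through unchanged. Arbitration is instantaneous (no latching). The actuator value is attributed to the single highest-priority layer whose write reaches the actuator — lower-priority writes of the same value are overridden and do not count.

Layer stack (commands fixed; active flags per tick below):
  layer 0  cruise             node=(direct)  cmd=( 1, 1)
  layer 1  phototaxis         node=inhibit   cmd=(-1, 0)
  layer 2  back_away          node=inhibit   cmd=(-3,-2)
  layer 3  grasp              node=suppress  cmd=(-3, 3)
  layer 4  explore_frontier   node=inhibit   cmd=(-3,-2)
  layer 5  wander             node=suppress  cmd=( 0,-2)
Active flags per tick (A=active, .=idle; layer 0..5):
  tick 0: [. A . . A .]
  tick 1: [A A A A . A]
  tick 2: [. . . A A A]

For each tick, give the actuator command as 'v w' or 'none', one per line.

tick 0:
  layer 0 (cruise) idle — none
  layer 1 (phototaxis) active — inhibits: none
  layer 2 (back_away) idle — unchanged: none
  layer 3 (grasp) idle — unchanged: none
  layer 4 (explore_frontier) active — inhibits: none
  layer 5 (wander) idle — unchanged: none
  → actuator none
tick 1:
  layer 0 (cruise) active — direct: (1, 1)
  layer 1 (phototaxis) active — inhibits: none
  layer 2 (back_away) active — inhibits: none
  layer 3 (grasp) active — suppresses: (-3, 3)
  layer 4 (explore_frontier) idle — unchanged: (-3, 3)
  layer 5 (wander) active — suppresses: (0, -2)
  → actuator (0, -2)
tick 2:
  layer 0 (cruise) idle — none
  layer 1 (phototaxis) idle — unchanged: none
  layer 2 (back_away) idle — unchanged: none
  layer 3 (grasp) active — suppresses: (-3, 3)
  layer 4 (explore_frontier) active — inhibits: none
  layer 5 (wander) active — suppresses: (0, -2)
  → actuator (0, -2)

none
0 -2
0 -2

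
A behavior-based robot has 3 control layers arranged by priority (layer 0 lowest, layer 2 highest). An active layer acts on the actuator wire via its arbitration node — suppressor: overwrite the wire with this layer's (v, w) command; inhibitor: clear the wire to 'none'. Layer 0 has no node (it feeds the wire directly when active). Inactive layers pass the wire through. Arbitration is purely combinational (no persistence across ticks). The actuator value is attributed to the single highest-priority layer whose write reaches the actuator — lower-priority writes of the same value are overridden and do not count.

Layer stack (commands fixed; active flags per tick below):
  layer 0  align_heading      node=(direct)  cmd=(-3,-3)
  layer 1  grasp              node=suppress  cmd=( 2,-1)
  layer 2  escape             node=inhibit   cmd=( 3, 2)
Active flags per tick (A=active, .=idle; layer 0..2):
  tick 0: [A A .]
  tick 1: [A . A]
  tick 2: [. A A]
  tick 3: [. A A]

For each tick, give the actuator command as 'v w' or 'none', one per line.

tick 0:
  [0] align_heading on; wire := (-3, -3)
  [1] grasp on (suppress); wire := (2, -1)
  [2] escape off; pass (2, -1)
  output (2, -1)
tick 1:
  [0] align_heading on; wire := (-3, -3)
  [1] grasp off; pass (-3, -3)
  [2] escape on (inhibit); wire := none
  output none
tick 2:
  [0] align_heading off; wire := none
  [1] grasp on (suppress); wire := (2, -1)
  [2] escape on (inhibit); wire := none
  output none
tick 3:
  [0] align_heading off; wire := none
  [1] grasp on (suppress); wire := (2, -1)
  [2] escape on (inhibit); wire := none
  output none

2 -1
none
none
none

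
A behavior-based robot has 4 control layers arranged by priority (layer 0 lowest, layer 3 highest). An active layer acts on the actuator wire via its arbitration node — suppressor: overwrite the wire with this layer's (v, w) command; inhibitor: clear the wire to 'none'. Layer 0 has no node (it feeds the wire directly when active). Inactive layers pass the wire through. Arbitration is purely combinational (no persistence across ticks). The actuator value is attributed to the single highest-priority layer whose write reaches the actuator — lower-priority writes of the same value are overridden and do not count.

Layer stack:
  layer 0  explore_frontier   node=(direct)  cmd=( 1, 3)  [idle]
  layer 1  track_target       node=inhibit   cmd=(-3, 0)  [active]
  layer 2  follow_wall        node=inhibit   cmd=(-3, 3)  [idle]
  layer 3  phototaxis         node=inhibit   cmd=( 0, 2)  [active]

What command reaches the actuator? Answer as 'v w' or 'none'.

none

layer 0 (explore_frontier) idle — none
layer 1 (track_target) active — inhibits: none
layer 2 (follow_wall) idle — unchanged: none
layer 3 (phototaxis) active — inhibits: none
→ actuator none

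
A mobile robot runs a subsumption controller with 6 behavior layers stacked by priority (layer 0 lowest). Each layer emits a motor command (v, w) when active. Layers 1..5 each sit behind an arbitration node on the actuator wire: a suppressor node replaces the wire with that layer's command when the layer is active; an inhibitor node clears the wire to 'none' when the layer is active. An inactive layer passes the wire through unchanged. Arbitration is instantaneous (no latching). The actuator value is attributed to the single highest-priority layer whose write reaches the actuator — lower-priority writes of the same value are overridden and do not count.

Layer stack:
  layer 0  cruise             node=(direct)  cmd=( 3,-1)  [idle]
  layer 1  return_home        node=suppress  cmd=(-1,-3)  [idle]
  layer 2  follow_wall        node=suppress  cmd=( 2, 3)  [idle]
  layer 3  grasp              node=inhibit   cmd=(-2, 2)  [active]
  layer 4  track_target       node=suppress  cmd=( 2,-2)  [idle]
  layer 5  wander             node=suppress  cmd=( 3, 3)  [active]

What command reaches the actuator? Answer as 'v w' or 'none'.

3 3

layer 0 (cruise) idle — none
layer 1 (return_home) idle — unchanged: none
layer 2 (follow_wall) idle — unchanged: none
layer 3 (grasp) active — inhibits: none
layer 4 (track_target) idle — unchanged: none
layer 5 (wander) active — suppresses: (3, 3)
→ actuator (3, 3)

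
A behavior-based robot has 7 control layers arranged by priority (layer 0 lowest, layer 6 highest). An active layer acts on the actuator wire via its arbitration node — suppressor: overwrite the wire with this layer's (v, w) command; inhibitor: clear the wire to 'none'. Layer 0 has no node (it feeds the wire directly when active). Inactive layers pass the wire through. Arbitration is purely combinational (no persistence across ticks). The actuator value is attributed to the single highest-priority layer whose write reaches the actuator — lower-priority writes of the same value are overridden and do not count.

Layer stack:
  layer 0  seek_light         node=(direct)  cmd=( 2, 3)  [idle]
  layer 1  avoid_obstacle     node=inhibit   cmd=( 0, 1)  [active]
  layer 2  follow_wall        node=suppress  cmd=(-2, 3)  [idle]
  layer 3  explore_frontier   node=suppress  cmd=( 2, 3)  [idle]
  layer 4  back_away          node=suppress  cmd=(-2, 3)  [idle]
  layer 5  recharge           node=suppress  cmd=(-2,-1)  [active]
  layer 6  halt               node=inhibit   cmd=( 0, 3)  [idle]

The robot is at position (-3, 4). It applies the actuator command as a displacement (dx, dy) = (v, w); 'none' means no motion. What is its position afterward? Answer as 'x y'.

L0 seek_light: idle → wire = none
L1 avoid_obstacle: active, inhibitor → wire = none
L2 follow_wall: idle → wire stays none
L3 explore_frontier: idle → wire stays none
L4 back_away: idle → wire stays none
L5 recharge: active, suppressor → wire = (-2, -1)
L6 halt: idle → wire stays (-2, -1)
actuator = (-2, -1)
position: (-3, 4) + (-2, -1) = (-5, 3)

-5 3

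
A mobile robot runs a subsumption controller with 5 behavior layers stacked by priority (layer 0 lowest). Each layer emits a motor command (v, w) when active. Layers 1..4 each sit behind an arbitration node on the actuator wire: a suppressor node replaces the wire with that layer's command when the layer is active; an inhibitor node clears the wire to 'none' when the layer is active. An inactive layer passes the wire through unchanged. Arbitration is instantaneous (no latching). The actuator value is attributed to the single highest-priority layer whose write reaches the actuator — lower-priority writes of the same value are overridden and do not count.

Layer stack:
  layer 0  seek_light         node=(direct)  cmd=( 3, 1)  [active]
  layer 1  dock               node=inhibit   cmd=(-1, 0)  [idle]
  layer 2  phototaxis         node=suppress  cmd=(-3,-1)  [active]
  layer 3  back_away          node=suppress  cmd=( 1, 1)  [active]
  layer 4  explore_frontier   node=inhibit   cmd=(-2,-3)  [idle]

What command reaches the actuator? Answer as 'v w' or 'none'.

L0 seek_light: active, feeds wire = (3, 1)
L1 dock: idle → wire stays (3, 1)
L2 phototaxis: active, suppressor → wire = (-3, -1)
L3 back_away: active, suppressor → wire = (1, 1)
L4 explore_frontier: idle → wire stays (1, 1)
actuator = (1, 1)

1 1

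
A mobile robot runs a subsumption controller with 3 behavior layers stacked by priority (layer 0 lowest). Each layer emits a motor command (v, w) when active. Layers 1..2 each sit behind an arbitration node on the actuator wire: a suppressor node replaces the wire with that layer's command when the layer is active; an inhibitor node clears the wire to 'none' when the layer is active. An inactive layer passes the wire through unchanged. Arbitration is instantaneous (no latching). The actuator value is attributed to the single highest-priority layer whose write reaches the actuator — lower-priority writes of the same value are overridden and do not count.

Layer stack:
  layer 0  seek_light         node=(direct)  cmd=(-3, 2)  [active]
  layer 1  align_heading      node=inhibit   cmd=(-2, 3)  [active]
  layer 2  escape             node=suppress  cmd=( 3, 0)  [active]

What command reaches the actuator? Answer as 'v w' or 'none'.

L0 seek_light: active, feeds wire = (-3, 2)
L1 align_heading: active, inhibitor → wire = none
L2 escape: active, suppressor → wire = (3, 0)
actuator = (3, 0)

3 0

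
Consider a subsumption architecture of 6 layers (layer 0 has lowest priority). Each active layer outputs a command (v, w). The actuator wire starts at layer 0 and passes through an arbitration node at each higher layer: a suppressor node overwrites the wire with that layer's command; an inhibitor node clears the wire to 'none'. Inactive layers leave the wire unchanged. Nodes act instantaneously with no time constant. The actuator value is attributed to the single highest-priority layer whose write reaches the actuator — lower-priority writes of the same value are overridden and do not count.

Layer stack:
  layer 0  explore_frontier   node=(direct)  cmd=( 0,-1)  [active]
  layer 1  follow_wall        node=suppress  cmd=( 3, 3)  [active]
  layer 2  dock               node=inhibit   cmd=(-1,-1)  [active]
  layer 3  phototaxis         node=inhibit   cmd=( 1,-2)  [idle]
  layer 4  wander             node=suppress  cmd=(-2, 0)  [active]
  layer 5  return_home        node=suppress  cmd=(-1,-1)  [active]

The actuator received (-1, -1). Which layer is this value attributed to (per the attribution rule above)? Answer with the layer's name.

L0 explore_frontier: active, feeds wire = (0, -1)
L1 follow_wall: active, suppressor → wire = (3, 3)
L2 dock: active, inhibitor → wire = none
L3 phototaxis: idle → wire stays none
L4 wander: active, suppressor → wire = (-2, 0)
L5 return_home: active, suppressor → wire = (-1, -1)
actuator = (-1, -1)
last writer: layer 5 = return_home

return_home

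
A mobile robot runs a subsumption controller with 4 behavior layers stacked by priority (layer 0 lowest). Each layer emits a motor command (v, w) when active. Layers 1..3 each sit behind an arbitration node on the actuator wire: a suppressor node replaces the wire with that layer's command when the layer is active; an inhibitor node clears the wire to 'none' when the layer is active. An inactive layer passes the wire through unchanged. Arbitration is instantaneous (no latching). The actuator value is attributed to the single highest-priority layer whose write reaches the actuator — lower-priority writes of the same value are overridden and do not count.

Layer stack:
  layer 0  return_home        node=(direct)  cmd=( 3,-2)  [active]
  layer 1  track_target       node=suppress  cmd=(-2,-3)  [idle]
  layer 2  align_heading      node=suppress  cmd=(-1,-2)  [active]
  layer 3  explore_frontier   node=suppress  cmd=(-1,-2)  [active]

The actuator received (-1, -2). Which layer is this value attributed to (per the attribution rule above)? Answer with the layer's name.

explore_frontier

layer 0 (return_home) active — direct: (3, -2)
layer 1 (track_target) idle — unchanged: (3, -2)
layer 2 (align_heading) active — suppresses: (-1, -2)
layer 3 (explore_frontier) active — suppresses: (-1, -2)
→ actuator (-1, -2)
last writer: layer 3 = explore_frontier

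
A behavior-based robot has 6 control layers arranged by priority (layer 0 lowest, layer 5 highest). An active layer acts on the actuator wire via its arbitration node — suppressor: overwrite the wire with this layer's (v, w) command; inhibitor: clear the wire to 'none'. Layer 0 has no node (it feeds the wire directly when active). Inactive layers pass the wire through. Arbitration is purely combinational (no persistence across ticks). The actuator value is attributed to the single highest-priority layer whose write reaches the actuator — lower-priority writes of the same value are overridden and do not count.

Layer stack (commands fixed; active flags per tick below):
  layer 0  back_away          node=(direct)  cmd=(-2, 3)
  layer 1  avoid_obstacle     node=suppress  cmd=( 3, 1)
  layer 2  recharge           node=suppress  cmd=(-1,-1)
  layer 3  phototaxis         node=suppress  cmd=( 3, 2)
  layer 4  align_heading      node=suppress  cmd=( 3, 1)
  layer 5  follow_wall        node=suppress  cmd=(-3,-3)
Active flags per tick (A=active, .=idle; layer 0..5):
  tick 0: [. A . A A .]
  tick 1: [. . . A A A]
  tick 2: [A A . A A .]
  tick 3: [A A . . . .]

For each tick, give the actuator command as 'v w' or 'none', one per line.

tick 0:
  L0 back_away: idle → wire = none
  L1 avoid_obstacle: active, suppressor → wire = (3, 1)
  L2 recharge: idle → wire stays (3, 1)
  L3 phototaxis: active, suppressor → wire = (3, 2)
  L4 align_heading: active, suppressor → wire = (3, 1)
  L5 follow_wall: idle → wire stays (3, 1)
  actuator = (3, 1)
tick 1:
  L0 back_away: idle → wire = none
  L1 avoid_obstacle: idle → wire stays none
  L2 recharge: idle → wire stays none
  L3 phototaxis: active, suppressor → wire = (3, 2)
  L4 align_heading: active, suppressor → wire = (3, 1)
  L5 follow_wall: active, suppressor → wire = (-3, -3)
  actuator = (-3, -3)
tick 2:
  L0 back_away: active, feeds wire = (-2, 3)
  L1 avoid_obstacle: active, suppressor → wire = (3, 1)
  L2 recharge: idle → wire stays (3, 1)
  L3 phototaxis: active, suppressor → wire = (3, 2)
  L4 align_heading: active, suppressor → wire = (3, 1)
  L5 follow_wall: idle → wire stays (3, 1)
  actuator = (3, 1)
tick 3:
  L0 back_away: active, feeds wire = (-2, 3)
  L1 avoid_obstacle: active, suppressor → wire = (3, 1)
  L2 recharge: idle → wire stays (3, 1)
  L3 phototaxis: idle → wire stays (3, 1)
  L4 align_heading: idle → wire stays (3, 1)
  L5 follow_wall: idle → wire stays (3, 1)
  actuator = (3, 1)

3 1
-3 -3
3 1
3 1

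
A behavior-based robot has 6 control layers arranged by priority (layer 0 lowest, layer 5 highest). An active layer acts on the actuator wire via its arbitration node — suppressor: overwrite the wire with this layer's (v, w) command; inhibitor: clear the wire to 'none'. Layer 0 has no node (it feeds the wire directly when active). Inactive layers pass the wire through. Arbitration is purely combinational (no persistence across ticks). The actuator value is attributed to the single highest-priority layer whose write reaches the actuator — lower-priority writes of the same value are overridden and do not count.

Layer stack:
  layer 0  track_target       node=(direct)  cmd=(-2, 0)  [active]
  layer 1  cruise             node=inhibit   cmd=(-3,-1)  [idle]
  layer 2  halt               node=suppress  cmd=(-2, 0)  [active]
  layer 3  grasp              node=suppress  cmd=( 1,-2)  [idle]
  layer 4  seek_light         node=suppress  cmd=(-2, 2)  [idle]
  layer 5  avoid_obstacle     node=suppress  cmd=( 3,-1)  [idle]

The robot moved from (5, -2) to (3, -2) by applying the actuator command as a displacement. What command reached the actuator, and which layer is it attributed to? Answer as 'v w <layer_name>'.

-2 0 halt

displacement = (3, -2) − (5, -2) = (-2, 0)
layer 0 (track_target) active — direct: (-2, 0)
layer 1 (cruise) idle — unchanged: (-2, 0)
layer 2 (halt) active — suppresses: (-2, 0)
layer 3 (grasp) idle — unchanged: (-2, 0)
layer 4 (seek_light) idle — unchanged: (-2, 0)
layer 5 (avoid_obstacle) idle — unchanged: (-2, 0)
→ actuator (-2, 0) — from layer 2 (halt)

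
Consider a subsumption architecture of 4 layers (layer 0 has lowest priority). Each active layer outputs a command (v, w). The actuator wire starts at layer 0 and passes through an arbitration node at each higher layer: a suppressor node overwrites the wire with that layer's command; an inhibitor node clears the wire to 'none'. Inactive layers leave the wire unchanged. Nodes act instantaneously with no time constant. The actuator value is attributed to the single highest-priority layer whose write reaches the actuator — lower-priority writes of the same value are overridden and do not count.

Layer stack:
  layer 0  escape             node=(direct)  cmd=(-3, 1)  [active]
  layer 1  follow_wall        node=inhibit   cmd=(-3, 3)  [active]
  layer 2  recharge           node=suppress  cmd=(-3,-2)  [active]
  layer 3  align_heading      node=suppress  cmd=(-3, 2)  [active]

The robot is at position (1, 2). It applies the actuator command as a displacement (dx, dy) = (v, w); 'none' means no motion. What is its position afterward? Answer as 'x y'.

-2 4

L0 escape: active, feeds wire = (-3, 1)
L1 follow_wall: active, inhibitor → wire = none
L2 recharge: active, suppressor → wire = (-3, -2)
L3 align_heading: active, suppressor → wire = (-3, 2)
actuator = (-3, 2)
position: (1, 2) + (-3, 2) = (-2, 4)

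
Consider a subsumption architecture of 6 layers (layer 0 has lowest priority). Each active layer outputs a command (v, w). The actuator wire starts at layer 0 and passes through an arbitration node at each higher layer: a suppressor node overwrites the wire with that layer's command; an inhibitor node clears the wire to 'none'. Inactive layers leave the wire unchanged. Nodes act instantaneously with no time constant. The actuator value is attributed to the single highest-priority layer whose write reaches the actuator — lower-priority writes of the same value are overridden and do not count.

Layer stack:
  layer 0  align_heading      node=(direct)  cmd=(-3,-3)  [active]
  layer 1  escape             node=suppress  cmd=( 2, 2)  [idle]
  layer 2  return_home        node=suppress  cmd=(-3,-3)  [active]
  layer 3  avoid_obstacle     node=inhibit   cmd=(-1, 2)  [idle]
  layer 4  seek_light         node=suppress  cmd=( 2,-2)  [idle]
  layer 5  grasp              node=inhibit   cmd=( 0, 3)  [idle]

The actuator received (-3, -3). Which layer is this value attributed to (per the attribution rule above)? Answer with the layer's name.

return_home

L0 align_heading: active, feeds wire = (-3, -3)
L1 escape: idle → wire stays (-3, -3)
L2 return_home: active, suppressor → wire = (-3, -3)
L3 avoid_obstacle: idle → wire stays (-3, -3)
L4 seek_light: idle → wire stays (-3, -3)
L5 grasp: idle → wire stays (-3, -3)
actuator = (-3, -3)
last writer: layer 2 = return_home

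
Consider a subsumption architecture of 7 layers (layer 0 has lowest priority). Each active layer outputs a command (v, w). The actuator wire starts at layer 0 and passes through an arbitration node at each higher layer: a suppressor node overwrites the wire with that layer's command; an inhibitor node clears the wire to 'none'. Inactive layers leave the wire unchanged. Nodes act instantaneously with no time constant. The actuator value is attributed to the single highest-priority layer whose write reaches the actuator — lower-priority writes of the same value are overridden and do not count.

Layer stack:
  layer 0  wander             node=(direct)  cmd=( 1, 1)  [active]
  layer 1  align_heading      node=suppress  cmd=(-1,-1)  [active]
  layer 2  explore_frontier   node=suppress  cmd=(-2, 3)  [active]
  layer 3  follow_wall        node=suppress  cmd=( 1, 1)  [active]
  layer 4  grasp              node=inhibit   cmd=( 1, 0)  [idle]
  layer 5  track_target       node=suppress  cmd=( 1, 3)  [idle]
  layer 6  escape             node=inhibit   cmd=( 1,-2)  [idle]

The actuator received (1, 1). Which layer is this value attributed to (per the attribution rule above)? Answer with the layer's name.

follow_wall

layer 0 (wander) active — direct: (1, 1)
layer 1 (align_heading) active — suppresses: (-1, -1)
layer 2 (explore_frontier) active — suppresses: (-2, 3)
layer 3 (follow_wall) active — suppresses: (1, 1)
layer 4 (grasp) idle — unchanged: (1, 1)
layer 5 (track_target) idle — unchanged: (1, 1)
layer 6 (escape) idle — unchanged: (1, 1)
→ actuator (1, 1)
last writer: layer 3 = follow_wall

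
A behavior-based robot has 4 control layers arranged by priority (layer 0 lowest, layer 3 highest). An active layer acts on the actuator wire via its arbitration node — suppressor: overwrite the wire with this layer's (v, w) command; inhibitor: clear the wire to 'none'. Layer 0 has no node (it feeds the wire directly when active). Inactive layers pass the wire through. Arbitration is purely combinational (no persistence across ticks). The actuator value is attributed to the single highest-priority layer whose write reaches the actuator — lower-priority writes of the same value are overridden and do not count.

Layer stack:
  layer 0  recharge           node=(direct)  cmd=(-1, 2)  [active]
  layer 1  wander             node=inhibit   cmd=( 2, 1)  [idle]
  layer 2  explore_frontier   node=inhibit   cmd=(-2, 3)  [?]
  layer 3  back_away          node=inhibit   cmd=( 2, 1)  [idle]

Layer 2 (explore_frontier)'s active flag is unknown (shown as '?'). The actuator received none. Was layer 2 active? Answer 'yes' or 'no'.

yes

If layer 2 is active=yes:
  actuator would be none
If layer 2 is active=no:
  actuator would be (-1, 2)
Observed none, so layer 2 was active.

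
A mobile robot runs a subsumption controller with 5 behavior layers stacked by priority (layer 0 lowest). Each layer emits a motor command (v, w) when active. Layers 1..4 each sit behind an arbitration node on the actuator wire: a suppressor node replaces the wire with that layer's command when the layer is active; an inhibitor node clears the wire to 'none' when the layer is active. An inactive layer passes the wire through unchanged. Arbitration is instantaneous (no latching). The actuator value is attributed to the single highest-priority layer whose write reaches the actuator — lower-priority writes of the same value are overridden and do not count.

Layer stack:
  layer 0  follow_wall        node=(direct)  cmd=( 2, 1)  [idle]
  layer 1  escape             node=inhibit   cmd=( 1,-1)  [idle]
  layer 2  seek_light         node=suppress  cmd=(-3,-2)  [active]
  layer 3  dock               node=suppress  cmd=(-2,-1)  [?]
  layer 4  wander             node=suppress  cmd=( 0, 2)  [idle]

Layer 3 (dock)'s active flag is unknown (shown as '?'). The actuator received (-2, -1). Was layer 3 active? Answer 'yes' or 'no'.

yes

If layer 3 is active=yes:
  actuator would be (-2, -1)
If layer 3 is active=no:
  actuator would be (-3, -2)
Observed (-2, -1), so layer 3 was active.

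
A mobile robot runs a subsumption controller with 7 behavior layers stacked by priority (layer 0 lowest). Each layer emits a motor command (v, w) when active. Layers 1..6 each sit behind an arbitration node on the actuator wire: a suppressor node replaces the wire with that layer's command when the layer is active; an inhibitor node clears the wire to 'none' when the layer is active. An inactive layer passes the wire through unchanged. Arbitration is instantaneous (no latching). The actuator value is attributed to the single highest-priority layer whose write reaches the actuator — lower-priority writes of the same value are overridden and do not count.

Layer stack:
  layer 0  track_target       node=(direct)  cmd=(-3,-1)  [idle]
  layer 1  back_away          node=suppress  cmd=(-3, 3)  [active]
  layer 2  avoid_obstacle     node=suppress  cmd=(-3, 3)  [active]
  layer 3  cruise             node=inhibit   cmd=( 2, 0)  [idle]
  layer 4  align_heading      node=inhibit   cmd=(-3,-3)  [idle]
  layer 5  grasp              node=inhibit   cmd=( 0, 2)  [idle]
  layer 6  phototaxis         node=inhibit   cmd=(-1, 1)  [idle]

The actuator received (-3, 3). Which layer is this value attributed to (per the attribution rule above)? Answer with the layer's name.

avoid_obstacle

layer 0 (track_target) idle — none
layer 1 (back_away) active — suppresses: (-3, 3)
layer 2 (avoid_obstacle) active — suppresses: (-3, 3)
layer 3 (cruise) idle — unchanged: (-3, 3)
layer 4 (align_heading) idle — unchanged: (-3, 3)
layer 5 (grasp) idle — unchanged: (-3, 3)
layer 6 (phototaxis) idle — unchanged: (-3, 3)
→ actuator (-3, 3)
last writer: layer 2 = avoid_obstacle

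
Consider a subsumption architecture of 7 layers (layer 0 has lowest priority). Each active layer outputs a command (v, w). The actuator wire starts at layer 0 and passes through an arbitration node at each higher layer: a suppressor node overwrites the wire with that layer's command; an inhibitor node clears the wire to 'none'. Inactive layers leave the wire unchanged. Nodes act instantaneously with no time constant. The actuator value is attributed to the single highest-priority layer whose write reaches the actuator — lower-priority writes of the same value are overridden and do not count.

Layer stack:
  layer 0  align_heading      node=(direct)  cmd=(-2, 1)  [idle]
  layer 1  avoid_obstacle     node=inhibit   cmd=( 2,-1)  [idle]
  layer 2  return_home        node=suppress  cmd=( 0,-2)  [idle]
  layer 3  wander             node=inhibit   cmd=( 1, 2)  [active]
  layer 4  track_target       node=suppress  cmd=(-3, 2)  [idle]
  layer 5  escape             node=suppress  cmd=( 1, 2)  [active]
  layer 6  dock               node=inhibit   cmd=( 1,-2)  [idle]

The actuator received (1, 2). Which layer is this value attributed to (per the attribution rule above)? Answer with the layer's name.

[0] align_heading off; wire := none
[1] avoid_obstacle off; pass none
[2] return_home off; pass none
[3] wander on (inhibit); wire := none
[4] track_target off; pass none
[5] escape on (suppress); wire := (1, 2)
[6] dock off; pass (1, 2)
output (1, 2)
last writer: layer 5 = escape

escape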